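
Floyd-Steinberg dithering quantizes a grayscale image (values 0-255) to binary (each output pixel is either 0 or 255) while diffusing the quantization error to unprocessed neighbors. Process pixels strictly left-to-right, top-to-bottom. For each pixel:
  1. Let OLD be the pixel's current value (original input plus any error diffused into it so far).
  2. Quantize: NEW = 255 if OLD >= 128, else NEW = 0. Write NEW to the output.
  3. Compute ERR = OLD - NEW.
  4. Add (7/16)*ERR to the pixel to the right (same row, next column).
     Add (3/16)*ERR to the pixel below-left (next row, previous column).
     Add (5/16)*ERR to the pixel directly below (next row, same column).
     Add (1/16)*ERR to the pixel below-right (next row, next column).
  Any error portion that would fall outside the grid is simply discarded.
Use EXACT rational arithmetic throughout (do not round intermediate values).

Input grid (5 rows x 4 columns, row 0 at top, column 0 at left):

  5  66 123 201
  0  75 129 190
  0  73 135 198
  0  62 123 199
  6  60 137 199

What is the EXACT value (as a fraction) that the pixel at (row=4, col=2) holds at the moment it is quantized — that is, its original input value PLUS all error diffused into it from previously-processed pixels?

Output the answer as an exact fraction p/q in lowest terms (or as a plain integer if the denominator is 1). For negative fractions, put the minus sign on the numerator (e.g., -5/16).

Answer: 130878679037667/1099511627776

Derivation:
(0,0): OLD=5 → NEW=0, ERR=5
(0,1): OLD=1091/16 → NEW=0, ERR=1091/16
(0,2): OLD=39125/256 → NEW=255, ERR=-26155/256
(0,3): OLD=640211/4096 → NEW=255, ERR=-404269/4096
(1,0): OLD=3673/256 → NEW=0, ERR=3673/256
(1,1): OLD=171503/2048 → NEW=0, ERR=171503/2048
(1,2): OLD=7829275/65536 → NEW=0, ERR=7829275/65536
(1,3): OLD=214997165/1048576 → NEW=255, ERR=-52389715/1048576
(2,0): OLD=661429/32768 → NEW=0, ERR=661429/32768
(2,1): OLD=137674647/1048576 → NEW=255, ERR=-129712233/1048576
(2,2): OLD=239240115/2097152 → NEW=0, ERR=239240115/2097152
(2,3): OLD=8045097991/33554432 → NEW=255, ERR=-511282169/33554432
(3,0): OLD=-283308059/16777216 → NEW=0, ERR=-283308059/16777216
(3,1): OLD=10363277627/268435456 → NEW=0, ERR=10363277627/268435456
(3,2): OLD=708460490693/4294967296 → NEW=255, ERR=-386756169787/4294967296
(3,3): OLD=11130625849315/68719476736 → NEW=255, ERR=-6392840718365/68719476736
(4,0): OLD=34194991937/4294967296 → NEW=0, ERR=34194991937/4294967296
(4,1): OLD=1979400192707/34359738368 → NEW=0, ERR=1979400192707/34359738368
(4,2): OLD=130878679037667/1099511627776 → NEW=0, ERR=130878679037667/1099511627776
Target (4,2): original=137, with diffused error = 130878679037667/1099511627776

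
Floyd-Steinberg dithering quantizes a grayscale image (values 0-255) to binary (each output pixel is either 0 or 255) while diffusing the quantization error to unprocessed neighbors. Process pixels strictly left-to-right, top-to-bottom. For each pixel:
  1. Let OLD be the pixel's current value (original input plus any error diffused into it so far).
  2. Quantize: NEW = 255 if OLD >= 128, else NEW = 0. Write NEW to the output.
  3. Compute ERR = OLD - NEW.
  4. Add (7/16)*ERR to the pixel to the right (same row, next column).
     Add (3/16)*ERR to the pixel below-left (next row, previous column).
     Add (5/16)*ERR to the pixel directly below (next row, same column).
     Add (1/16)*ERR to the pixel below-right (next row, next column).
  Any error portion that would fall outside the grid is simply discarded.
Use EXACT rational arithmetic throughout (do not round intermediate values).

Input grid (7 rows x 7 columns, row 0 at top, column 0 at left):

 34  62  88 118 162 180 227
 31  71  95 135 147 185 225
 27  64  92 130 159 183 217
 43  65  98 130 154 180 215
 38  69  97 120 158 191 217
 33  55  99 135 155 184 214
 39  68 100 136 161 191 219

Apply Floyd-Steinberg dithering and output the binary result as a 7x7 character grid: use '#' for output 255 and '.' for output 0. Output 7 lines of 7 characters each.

Answer: ...#.##
.#.####
...#.#.
.#.#.##
...#.##
..#.###
.#.#.##

Derivation:
(0,0): OLD=34 → NEW=0, ERR=34
(0,1): OLD=615/8 → NEW=0, ERR=615/8
(0,2): OLD=15569/128 → NEW=0, ERR=15569/128
(0,3): OLD=350647/2048 → NEW=255, ERR=-171593/2048
(0,4): OLD=4107265/32768 → NEW=0, ERR=4107265/32768
(0,5): OLD=123122695/524288 → NEW=255, ERR=-10570745/524288
(0,6): OLD=1830218801/8388608 → NEW=255, ERR=-308876239/8388608
(1,0): OLD=7173/128 → NEW=0, ERR=7173/128
(1,1): OLD=147939/1024 → NEW=255, ERR=-113181/1024
(1,2): OLD=2416607/32768 → NEW=0, ERR=2416607/32768
(1,3): OLD=22568787/131072 → NEW=255, ERR=-10854573/131072
(1,4): OLD=1182138489/8388608 → NEW=255, ERR=-956956551/8388608
(1,5): OLD=8705377673/67108864 → NEW=255, ERR=-8407382647/67108864
(1,6): OLD=169032126951/1073741824 → NEW=255, ERR=-104772038169/1073741824
(2,0): OLD=389745/16384 → NEW=0, ERR=389745/16384
(2,1): OLD=29988011/524288 → NEW=0, ERR=29988011/524288
(2,2): OLD=986793025/8388608 → NEW=0, ERR=986793025/8388608
(2,3): OLD=9315087097/67108864 → NEW=255, ERR=-7797673223/67108864
(2,4): OLD=23541643049/536870912 → NEW=0, ERR=23541643049/536870912
(2,5): OLD=2364101898563/17179869184 → NEW=255, ERR=-2016764743357/17179869184
(2,6): OLD=34997099592197/274877906944 → NEW=0, ERR=34997099592197/274877906944
(3,0): OLD=513033377/8388608 → NEW=0, ERR=513033377/8388608
(3,1): OLD=8937177677/67108864 → NEW=255, ERR=-8175582643/67108864
(3,2): OLD=33957393495/536870912 → NEW=0, ERR=33957393495/536870912
(3,3): OLD=294066501313/2147483648 → NEW=255, ERR=-253541828927/2147483648
(3,4): OLD=23853019562145/274877906944 → NEW=0, ERR=23853019562145/274877906944
(3,5): OLD=457161474741427/2199023255552 → NEW=255, ERR=-103589455424333/2199023255552
(3,6): OLD=7981251907666733/35184372088832 → NEW=255, ERR=-990762974985427/35184372088832
(4,0): OLD=36796776463/1073741824 → NEW=0, ERR=36796776463/1073741824
(4,1): OLD=1058354430723/17179869184 → NEW=0, ERR=1058354430723/17179869184
(4,2): OLD=31326867896973/274877906944 → NEW=0, ERR=31326867896973/274877906944
(4,3): OLD=336866065126943/2199023255552 → NEW=255, ERR=-223884865038817/2199023255552
(4,4): OLD=2187831159077645/17592186044416 → NEW=0, ERR=2187831159077645/17592186044416
(4,5): OLD=129946818475609261/562949953421312 → NEW=255, ERR=-13605419646825299/562949953421312
(4,6): OLD=1753544362163554763/9007199254740992 → NEW=255, ERR=-543291447795398197/9007199254740992
(5,0): OLD=15189776338361/274877906944 → NEW=0, ERR=15189776338361/274877906944
(5,1): OLD=268144962701267/2199023255552 → NEW=0, ERR=268144962701267/2199023255552
(5,2): OLD=3038578531799125/17592186044416 → NEW=255, ERR=-1447428909526955/17592186044416
(5,3): OLD=13740068955168201/140737488355328 → NEW=0, ERR=13740068955168201/140737488355328
(5,4): OLD=2032760016291573539/9007199254740992 → NEW=255, ERR=-264075793667379421/9007199254740992
(5,5): OLD=11535262844300680115/72057594037927936 → NEW=255, ERR=-6839423635370943565/72057594037927936
(5,6): OLD=175376084911659081757/1152921504606846976 → NEW=255, ERR=-118618898763086897123/1152921504606846976
(6,0): OLD=2784216453102689/35184372088832 → NEW=0, ERR=2784216453102689/35184372088832
(6,1): OLD=72481426934617877/562949953421312 → NEW=255, ERR=-71070811187816683/562949953421312
(6,2): OLD=405161559548612383/9007199254740992 → NEW=0, ERR=405161559548612383/9007199254740992
(6,3): OLD=12649653789065285185/72057594037927936 → NEW=255, ERR=-5725032690606338495/72057594037927936
(6,4): OLD=15187343257462013131/144115188075855872 → NEW=0, ERR=15187343257462013131/144115188075855872
(6,5): OLD=3437007051788036351535/18446744073709551616 → NEW=255, ERR=-1266912687007899310545/18446744073709551616
(6,6): OLD=44528598073521060366169/295147905179352825856 → NEW=255, ERR=-30734117747213910227111/295147905179352825856
Row 0: ...#.##
Row 1: .#.####
Row 2: ...#.#.
Row 3: .#.#.##
Row 4: ...#.##
Row 5: ..#.###
Row 6: .#.#.##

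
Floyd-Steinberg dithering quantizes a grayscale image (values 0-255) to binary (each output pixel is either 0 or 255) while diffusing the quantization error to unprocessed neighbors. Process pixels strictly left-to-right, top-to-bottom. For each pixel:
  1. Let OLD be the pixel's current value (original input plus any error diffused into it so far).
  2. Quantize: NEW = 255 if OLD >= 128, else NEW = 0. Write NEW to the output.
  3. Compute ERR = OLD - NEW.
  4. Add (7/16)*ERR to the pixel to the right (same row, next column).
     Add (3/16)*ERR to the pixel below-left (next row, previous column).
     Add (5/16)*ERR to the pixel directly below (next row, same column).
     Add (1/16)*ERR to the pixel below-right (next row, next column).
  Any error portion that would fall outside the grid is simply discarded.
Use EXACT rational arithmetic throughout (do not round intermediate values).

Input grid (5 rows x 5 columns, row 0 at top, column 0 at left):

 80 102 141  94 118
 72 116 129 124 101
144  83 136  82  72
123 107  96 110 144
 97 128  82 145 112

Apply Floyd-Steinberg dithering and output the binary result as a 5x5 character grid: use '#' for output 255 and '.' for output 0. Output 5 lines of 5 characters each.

(0,0): OLD=80 → NEW=0, ERR=80
(0,1): OLD=137 → NEW=255, ERR=-118
(0,2): OLD=715/8 → NEW=0, ERR=715/8
(0,3): OLD=17037/128 → NEW=255, ERR=-15603/128
(0,4): OLD=132443/2048 → NEW=0, ERR=132443/2048
(1,0): OLD=599/8 → NEW=0, ERR=599/8
(1,1): OLD=8553/64 → NEW=255, ERR=-7767/64
(1,2): OLD=150741/2048 → NEW=0, ERR=150741/2048
(1,3): OLD=1112637/8192 → NEW=255, ERR=-976323/8192
(1,4): OLD=8054279/131072 → NEW=0, ERR=8054279/131072
(2,0): OLD=148115/1024 → NEW=255, ERR=-113005/1024
(2,1): OLD=500521/32768 → NEW=0, ERR=500521/32768
(2,2): OLD=71173515/524288 → NEW=255, ERR=-62519925/524288
(2,3): OLD=73044065/8388608 → NEW=0, ERR=73044065/8388608
(2,4): OLD=11752599399/134217728 → NEW=0, ERR=11752599399/134217728
(3,0): OLD=47908187/524288 → NEW=0, ERR=47908187/524288
(3,1): OLD=513780855/4194304 → NEW=0, ERR=513780855/4194304
(3,2): OLD=15423505429/134217728 → NEW=0, ERR=15423505429/134217728
(3,3): OLD=46160495235/268435456 → NEW=255, ERR=-22290546045/268435456
(3,4): OLD=582304872379/4294967296 → NEW=255, ERR=-512911788101/4294967296
(4,0): OLD=9967229853/67108864 → NEW=255, ERR=-7145530467/67108864
(4,1): OLD=315580429365/2147483648 → NEW=255, ERR=-232027900875/2147483648
(4,2): OLD=2155266367051/34359738368 → NEW=0, ERR=2155266367051/34359738368
(4,3): OLD=72174042589717/549755813888 → NEW=255, ERR=-68013689951723/549755813888
(4,4): OLD=135152006140435/8796093022208 → NEW=0, ERR=135152006140435/8796093022208
Row 0: .#.#.
Row 1: .#.#.
Row 2: #.#..
Row 3: ...##
Row 4: ##.#.

Answer: .#.#.
.#.#.
#.#..
...##
##.#.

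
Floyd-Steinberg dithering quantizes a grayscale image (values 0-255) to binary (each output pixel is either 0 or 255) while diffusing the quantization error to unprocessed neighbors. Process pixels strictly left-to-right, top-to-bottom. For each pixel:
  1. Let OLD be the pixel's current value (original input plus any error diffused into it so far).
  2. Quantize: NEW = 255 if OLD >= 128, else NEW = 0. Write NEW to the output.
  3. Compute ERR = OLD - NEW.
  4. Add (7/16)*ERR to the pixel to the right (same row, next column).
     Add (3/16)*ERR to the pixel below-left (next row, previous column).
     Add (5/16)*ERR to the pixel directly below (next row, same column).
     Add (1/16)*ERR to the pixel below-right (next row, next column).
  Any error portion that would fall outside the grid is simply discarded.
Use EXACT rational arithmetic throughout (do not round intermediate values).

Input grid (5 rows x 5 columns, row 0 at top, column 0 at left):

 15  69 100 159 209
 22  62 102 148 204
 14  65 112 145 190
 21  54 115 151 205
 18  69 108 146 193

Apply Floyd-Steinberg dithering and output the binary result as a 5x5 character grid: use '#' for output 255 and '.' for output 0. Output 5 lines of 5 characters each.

Answer: ..#.#
...##
.#.##
..#.#
...##

Derivation:
(0,0): OLD=15 → NEW=0, ERR=15
(0,1): OLD=1209/16 → NEW=0, ERR=1209/16
(0,2): OLD=34063/256 → NEW=255, ERR=-31217/256
(0,3): OLD=432745/4096 → NEW=0, ERR=432745/4096
(0,4): OLD=16726239/65536 → NEW=255, ERR=14559/65536
(1,0): OLD=10459/256 → NEW=0, ERR=10459/256
(1,1): OLD=167037/2048 → NEW=0, ERR=167037/2048
(1,2): OLD=8133569/65536 → NEW=0, ERR=8133569/65536
(1,3): OLD=59698989/262144 → NEW=255, ERR=-7147731/262144
(1,4): OLD=833590759/4194304 → NEW=255, ERR=-235956761/4194304
(2,0): OLD=1378223/32768 → NEW=0, ERR=1378223/32768
(2,1): OLD=141256693/1048576 → NEW=255, ERR=-126130187/1048576
(2,2): OLD=1646572575/16777216 → NEW=0, ERR=1646572575/16777216
(2,3): OLD=47412587757/268435456 → NEW=255, ERR=-21038453523/268435456
(2,4): OLD=585949171515/4294967296 → NEW=255, ERR=-509267488965/4294967296
(3,0): OLD=194446655/16777216 → NEW=0, ERR=194446655/16777216
(3,1): OLD=5705797075/134217728 → NEW=0, ERR=5705797075/134217728
(3,2): OLD=610123515649/4294967296 → NEW=255, ERR=-485093144831/4294967296
(3,3): OLD=523954100473/8589934592 → NEW=0, ERR=523954100473/8589934592
(3,4): OLD=26076758762685/137438953472 → NEW=255, ERR=-8970174372675/137438953472
(4,0): OLD=63549963089/2147483648 → NEW=0, ERR=63549963089/2147483648
(4,1): OLD=5138769819217/68719476736 → NEW=0, ERR=5138769819217/68719476736
(4,2): OLD=131407459461599/1099511627776 → NEW=0, ERR=131407459461599/1099511627776
(4,3): OLD=3484173972997713/17592186044416 → NEW=255, ERR=-1001833468328367/17592186044416
(4,4): OLD=42643982626114743/281474976710656 → NEW=255, ERR=-29132136435102537/281474976710656
Row 0: ..#.#
Row 1: ...##
Row 2: .#.##
Row 3: ..#.#
Row 4: ...##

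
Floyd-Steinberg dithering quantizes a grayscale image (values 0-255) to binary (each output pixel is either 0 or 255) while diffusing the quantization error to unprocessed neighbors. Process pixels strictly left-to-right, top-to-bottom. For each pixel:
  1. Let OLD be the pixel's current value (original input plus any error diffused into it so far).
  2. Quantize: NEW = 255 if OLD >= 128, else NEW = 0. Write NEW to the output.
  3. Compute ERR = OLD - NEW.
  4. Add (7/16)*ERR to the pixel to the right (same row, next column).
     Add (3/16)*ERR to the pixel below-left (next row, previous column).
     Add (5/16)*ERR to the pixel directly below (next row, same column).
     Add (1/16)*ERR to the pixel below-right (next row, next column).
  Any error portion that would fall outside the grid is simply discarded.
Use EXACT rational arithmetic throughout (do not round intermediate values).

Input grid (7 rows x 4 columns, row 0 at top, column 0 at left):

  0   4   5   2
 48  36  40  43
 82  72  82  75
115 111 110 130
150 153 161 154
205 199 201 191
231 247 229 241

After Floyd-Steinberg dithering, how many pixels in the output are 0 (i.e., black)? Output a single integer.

Answer: 14

Derivation:
(0,0): OLD=0 → NEW=0, ERR=0
(0,1): OLD=4 → NEW=0, ERR=4
(0,2): OLD=27/4 → NEW=0, ERR=27/4
(0,3): OLD=317/64 → NEW=0, ERR=317/64
(1,0): OLD=195/4 → NEW=0, ERR=195/4
(1,1): OLD=1915/32 → NEW=0, ERR=1915/32
(1,2): OLD=71137/1024 → NEW=0, ERR=71137/1024
(1,3): OLD=1234743/16384 → NEW=0, ERR=1234743/16384
(2,0): OLD=55529/512 → NEW=0, ERR=55529/512
(2,1): OLD=2526785/16384 → NEW=255, ERR=-1651135/16384
(2,2): OLD=5078383/65536 → NEW=0, ERR=5078383/65536
(2,3): OLD=143439509/1048576 → NEW=255, ERR=-123947371/1048576
(3,0): OLD=34077795/262144 → NEW=255, ERR=-32768925/262144
(3,1): OLD=193465913/4194304 → NEW=0, ERR=193465913/4194304
(3,2): OLD=8451259979/67108864 → NEW=0, ERR=8451259979/67108864
(3,3): OLD=164282362445/1073741824 → NEW=255, ERR=-109521802675/1073741824
(4,0): OLD=8025213339/67108864 → NEW=0, ERR=8025213339/67108864
(4,1): OLD=126450600311/536870912 → NEW=255, ERR=-10451482249/536870912
(4,2): OLD=3016700851161/17179869184 → NEW=255, ERR=-1364165790759/17179869184
(4,3): OLD=26183815474687/274877906944 → NEW=0, ERR=26183815474687/274877906944
(5,0): OLD=2050590678173/8589934592 → NEW=255, ERR=-139842642787/8589934592
(5,1): OLD=49032626565505/274877906944 → NEW=255, ERR=-21061239705215/274877906944
(5,2): OLD=175161423761813/1099511627776 → NEW=255, ERR=-105214041321067/1099511627776
(5,3): OLD=3059978944121151/17592186044416 → NEW=255, ERR=-1426028497204929/17592186044416
(6,0): OLD=930390202103459/4398046511104 → NEW=255, ERR=-191111658228061/4398046511104
(6,1): OLD=13024231098909633/70368744177664 → NEW=255, ERR=-4919798666394687/70368744177664
(6,2): OLD=167219975448462459/1125899906842624 → NEW=255, ERR=-119884500796406661/1125899906842624
(6,3): OLD=2938210237791961629/18014398509481984 → NEW=255, ERR=-1655461382125944291/18014398509481984
Output grid:
  Row 0: ....  (4 black, running=4)
  Row 1: ....  (4 black, running=8)
  Row 2: .#.#  (2 black, running=10)
  Row 3: #..#  (2 black, running=12)
  Row 4: .##.  (2 black, running=14)
  Row 5: ####  (0 black, running=14)
  Row 6: ####  (0 black, running=14)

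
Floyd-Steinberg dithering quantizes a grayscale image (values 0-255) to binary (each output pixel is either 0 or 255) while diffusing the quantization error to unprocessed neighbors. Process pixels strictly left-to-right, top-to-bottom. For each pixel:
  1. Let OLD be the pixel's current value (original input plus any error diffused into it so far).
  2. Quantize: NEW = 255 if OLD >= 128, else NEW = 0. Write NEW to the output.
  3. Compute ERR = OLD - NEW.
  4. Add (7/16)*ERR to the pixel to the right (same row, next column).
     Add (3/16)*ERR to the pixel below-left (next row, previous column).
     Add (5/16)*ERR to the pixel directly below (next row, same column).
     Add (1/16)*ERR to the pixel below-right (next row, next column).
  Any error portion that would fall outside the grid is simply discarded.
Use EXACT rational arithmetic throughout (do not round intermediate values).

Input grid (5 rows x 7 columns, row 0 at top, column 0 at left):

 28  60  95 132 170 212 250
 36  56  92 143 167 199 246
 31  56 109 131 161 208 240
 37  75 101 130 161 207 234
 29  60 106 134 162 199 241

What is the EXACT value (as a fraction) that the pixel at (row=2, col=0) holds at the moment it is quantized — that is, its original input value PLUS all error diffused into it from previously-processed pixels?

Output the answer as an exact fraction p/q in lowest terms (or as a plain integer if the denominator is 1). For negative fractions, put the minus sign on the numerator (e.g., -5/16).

(0,0): OLD=28 → NEW=0, ERR=28
(0,1): OLD=289/4 → NEW=0, ERR=289/4
(0,2): OLD=8103/64 → NEW=0, ERR=8103/64
(0,3): OLD=191889/1024 → NEW=255, ERR=-69231/1024
(0,4): OLD=2300663/16384 → NEW=255, ERR=-1877257/16384
(0,5): OLD=42433729/262144 → NEW=255, ERR=-24412991/262144
(0,6): OLD=877685063/4194304 → NEW=255, ERR=-191862457/4194304
(1,0): OLD=3731/64 → NEW=0, ERR=3731/64
(1,1): OLD=66341/512 → NEW=255, ERR=-64219/512
(1,2): OLD=1122793/16384 → NEW=0, ERR=1122793/16384
(1,3): OLD=9062565/65536 → NEW=255, ERR=-7649115/65536
(1,4): OLD=245130879/4194304 → NEW=0, ERR=245130879/4194304
(1,5): OLD=6030687823/33554432 → NEW=255, ERR=-2525692337/33554432
(1,6): OLD=103591036865/536870912 → NEW=255, ERR=-33311045695/536870912
(2,0): OLD=210535/8192 → NEW=0, ERR=210535/8192
Target (2,0): original=31, with diffused error = 210535/8192

Answer: 210535/8192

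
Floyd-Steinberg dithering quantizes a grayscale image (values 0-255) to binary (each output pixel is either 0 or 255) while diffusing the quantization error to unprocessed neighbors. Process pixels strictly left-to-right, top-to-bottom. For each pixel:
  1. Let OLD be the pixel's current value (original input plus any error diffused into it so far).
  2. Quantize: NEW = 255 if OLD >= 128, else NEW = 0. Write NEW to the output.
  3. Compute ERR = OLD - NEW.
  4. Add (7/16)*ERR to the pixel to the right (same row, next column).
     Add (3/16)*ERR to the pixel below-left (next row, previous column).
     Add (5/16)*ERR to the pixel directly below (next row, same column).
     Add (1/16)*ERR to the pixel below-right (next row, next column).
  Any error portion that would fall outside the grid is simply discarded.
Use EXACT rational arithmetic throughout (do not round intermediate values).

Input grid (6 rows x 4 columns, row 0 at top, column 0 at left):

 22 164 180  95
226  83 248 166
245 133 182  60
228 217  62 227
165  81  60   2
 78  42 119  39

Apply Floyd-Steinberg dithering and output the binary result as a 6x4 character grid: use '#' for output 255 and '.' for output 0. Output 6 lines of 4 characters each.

(0,0): OLD=22 → NEW=0, ERR=22
(0,1): OLD=1389/8 → NEW=255, ERR=-651/8
(0,2): OLD=18483/128 → NEW=255, ERR=-14157/128
(0,3): OLD=95461/2048 → NEW=0, ERR=95461/2048
(1,0): OLD=27855/128 → NEW=255, ERR=-4785/128
(1,1): OLD=22377/1024 → NEW=0, ERR=22377/1024
(1,2): OLD=7426909/32768 → NEW=255, ERR=-928931/32768
(1,3): OLD=84541979/524288 → NEW=255, ERR=-49151461/524288
(2,0): OLD=3889811/16384 → NEW=255, ERR=-288109/16384
(2,1): OLD=65265345/524288 → NEW=0, ERR=65265345/524288
(2,2): OLD=221659029/1048576 → NEW=255, ERR=-45727851/1048576
(2,3): OLD=165297601/16777216 → NEW=0, ERR=165297601/16777216
(3,0): OLD=2062301219/8388608 → NEW=255, ERR=-76793821/8388608
(3,1): OLD=32563937597/134217728 → NEW=255, ERR=-1661583043/134217728
(3,2): OLD=112922150979/2147483648 → NEW=0, ERR=112922150979/2147483648
(3,3): OLD=8602255492181/34359738368 → NEW=255, ERR=-159477791659/34359738368
(4,0): OLD=343206547111/2147483648 → NEW=255, ERR=-204401783129/2147483648
(4,1): OLD=769253458613/17179869184 → NEW=0, ERR=769253458613/17179869184
(4,2): OLD=51884870698197/549755813888 → NEW=0, ERR=51884870698197/549755813888
(4,3): OLD=396936128249699/8796093022208 → NEW=0, ERR=396936128249699/8796093022208
(5,0): OLD=15572165792311/274877906944 → NEW=0, ERR=15572165792311/274877906944
(5,1): OLD=813854537016737/8796093022208 → NEW=0, ERR=813854537016737/8796093022208
(5,2): OLD=880631208900497/4398046511104 → NEW=255, ERR=-240870651431023/4398046511104
(5,3): OLD=4931411498243117/140737488355328 → NEW=0, ERR=4931411498243117/140737488355328
Row 0: .##.
Row 1: #.##
Row 2: #.#.
Row 3: ##.#
Row 4: #...
Row 5: ..#.

Answer: .##.
#.##
#.#.
##.#
#...
..#.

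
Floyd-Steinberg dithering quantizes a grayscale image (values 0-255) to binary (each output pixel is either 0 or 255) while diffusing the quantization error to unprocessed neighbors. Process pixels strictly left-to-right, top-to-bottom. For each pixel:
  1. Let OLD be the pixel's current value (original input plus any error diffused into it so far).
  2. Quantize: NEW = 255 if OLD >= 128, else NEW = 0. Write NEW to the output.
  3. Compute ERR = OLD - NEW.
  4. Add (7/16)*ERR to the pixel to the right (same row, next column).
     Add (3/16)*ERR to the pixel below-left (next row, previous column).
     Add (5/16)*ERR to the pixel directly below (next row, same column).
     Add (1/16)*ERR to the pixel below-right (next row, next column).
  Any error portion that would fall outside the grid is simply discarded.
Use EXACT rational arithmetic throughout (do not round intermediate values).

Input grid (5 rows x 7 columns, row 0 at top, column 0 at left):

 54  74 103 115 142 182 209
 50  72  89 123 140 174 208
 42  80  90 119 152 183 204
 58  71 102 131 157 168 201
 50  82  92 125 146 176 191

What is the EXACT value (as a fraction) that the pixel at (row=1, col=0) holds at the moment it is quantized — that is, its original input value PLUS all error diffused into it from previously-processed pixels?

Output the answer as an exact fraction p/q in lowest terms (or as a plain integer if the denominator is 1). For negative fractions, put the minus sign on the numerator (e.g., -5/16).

Answer: 10903/128

Derivation:
(0,0): OLD=54 → NEW=0, ERR=54
(0,1): OLD=781/8 → NEW=0, ERR=781/8
(0,2): OLD=18651/128 → NEW=255, ERR=-13989/128
(0,3): OLD=137597/2048 → NEW=0, ERR=137597/2048
(0,4): OLD=5616235/32768 → NEW=255, ERR=-2739605/32768
(0,5): OLD=76243181/524288 → NEW=255, ERR=-57450259/524288
(0,6): OLD=1351067259/8388608 → NEW=255, ERR=-788027781/8388608
(1,0): OLD=10903/128 → NEW=0, ERR=10903/128
Target (1,0): original=50, with diffused error = 10903/128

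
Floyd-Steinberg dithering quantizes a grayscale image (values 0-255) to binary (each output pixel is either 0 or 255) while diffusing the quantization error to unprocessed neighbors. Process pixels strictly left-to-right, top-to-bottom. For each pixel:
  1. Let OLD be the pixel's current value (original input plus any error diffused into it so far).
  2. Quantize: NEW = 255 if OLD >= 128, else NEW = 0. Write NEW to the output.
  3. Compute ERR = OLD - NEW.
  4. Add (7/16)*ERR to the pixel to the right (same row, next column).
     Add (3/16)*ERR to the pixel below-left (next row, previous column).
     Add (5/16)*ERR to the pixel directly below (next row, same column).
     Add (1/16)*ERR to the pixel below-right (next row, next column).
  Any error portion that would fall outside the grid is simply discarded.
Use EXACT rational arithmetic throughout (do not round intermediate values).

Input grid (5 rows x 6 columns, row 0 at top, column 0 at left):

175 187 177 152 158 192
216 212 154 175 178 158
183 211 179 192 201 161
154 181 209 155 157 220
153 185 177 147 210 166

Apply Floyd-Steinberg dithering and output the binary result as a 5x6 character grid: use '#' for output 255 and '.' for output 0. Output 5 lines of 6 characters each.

Answer: ###.##
#.##.#
##.##.
.###.#
##.###

Derivation:
(0,0): OLD=175 → NEW=255, ERR=-80
(0,1): OLD=152 → NEW=255, ERR=-103
(0,2): OLD=2111/16 → NEW=255, ERR=-1969/16
(0,3): OLD=25129/256 → NEW=0, ERR=25129/256
(0,4): OLD=823071/4096 → NEW=255, ERR=-221409/4096
(0,5): OLD=11033049/65536 → NEW=255, ERR=-5678631/65536
(1,0): OLD=2747/16 → NEW=255, ERR=-1333/16
(1,1): OLD=14757/128 → NEW=0, ERR=14757/128
(1,2): OLD=728881/4096 → NEW=255, ERR=-315599/4096
(1,3): OLD=2525409/16384 → NEW=255, ERR=-1652511/16384
(1,4): OLD=112060631/1048576 → NEW=0, ERR=112060631/1048576
(1,5): OLD=2924253361/16777216 → NEW=255, ERR=-1353936719/16777216
(2,0): OLD=365735/2048 → NEW=255, ERR=-156505/2048
(2,1): OLD=12710101/65536 → NEW=255, ERR=-4001579/65536
(2,2): OLD=122161583/1048576 → NEW=0, ERR=122161583/1048576
(2,3): OLD=1901470791/8388608 → NEW=255, ERR=-237624249/8388608
(2,4): OLD=53839656229/268435456 → NEW=255, ERR=-14611385051/268435456
(2,5): OLD=509582623315/4294967296 → NEW=0, ERR=509582623315/4294967296
(3,0): OLD=124435167/1048576 → NEW=0, ERR=124435167/1048576
(3,1): OLD=1936975067/8388608 → NEW=255, ERR=-202119973/8388608
(3,2): OLD=15149026901/67108864 → NEW=255, ERR=-1963733419/67108864
(3,3): OLD=560154725403/4294967296 → NEW=255, ERR=-535061935077/4294967296
(3,4): OLD=3640848876195/34359738368 → NEW=0, ERR=3640848876195/34359738368
(3,5): OLD=164945268834797/549755813888 → NEW=255, ERR=24757536293357/549755813888
(4,0): OLD=24906359145/134217728 → NEW=255, ERR=-9319161495/134217728
(4,1): OLD=320026047437/2147483648 → NEW=255, ERR=-227582282803/2147483648
(4,2): OLD=6640129497543/68719476736 → NEW=0, ERR=6640129497543/68719476736
(4,3): OLD=185138391195827/1099511627776 → NEW=255, ERR=-95237073887053/1099511627776
(4,4): OLD=3621804734689619/17592186044416 → NEW=255, ERR=-864202706636461/17592186044416
(4,5): OLD=46500747619062629/281474976710656 → NEW=255, ERR=-25275371442154651/281474976710656
Row 0: ###.##
Row 1: #.##.#
Row 2: ##.##.
Row 3: .###.#
Row 4: ##.###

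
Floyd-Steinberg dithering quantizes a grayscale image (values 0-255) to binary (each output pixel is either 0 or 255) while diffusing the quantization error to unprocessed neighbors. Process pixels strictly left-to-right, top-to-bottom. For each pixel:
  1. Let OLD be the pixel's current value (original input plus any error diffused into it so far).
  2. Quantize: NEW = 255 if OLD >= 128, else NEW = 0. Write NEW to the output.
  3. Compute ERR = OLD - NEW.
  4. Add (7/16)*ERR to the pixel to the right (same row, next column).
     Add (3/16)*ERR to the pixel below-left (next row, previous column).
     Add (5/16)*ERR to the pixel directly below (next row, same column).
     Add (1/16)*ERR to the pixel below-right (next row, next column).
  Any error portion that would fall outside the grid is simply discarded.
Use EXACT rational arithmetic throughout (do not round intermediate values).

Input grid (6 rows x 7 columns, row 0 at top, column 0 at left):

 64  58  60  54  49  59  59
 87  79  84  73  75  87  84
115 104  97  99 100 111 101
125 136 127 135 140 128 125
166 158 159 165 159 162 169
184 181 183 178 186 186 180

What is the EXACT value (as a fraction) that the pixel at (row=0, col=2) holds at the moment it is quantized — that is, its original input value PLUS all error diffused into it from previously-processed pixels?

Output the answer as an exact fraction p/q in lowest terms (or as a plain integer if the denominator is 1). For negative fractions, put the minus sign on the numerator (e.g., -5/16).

(0,0): OLD=64 → NEW=0, ERR=64
(0,1): OLD=86 → NEW=0, ERR=86
(0,2): OLD=781/8 → NEW=0, ERR=781/8
Target (0,2): original=60, with diffused error = 781/8

Answer: 781/8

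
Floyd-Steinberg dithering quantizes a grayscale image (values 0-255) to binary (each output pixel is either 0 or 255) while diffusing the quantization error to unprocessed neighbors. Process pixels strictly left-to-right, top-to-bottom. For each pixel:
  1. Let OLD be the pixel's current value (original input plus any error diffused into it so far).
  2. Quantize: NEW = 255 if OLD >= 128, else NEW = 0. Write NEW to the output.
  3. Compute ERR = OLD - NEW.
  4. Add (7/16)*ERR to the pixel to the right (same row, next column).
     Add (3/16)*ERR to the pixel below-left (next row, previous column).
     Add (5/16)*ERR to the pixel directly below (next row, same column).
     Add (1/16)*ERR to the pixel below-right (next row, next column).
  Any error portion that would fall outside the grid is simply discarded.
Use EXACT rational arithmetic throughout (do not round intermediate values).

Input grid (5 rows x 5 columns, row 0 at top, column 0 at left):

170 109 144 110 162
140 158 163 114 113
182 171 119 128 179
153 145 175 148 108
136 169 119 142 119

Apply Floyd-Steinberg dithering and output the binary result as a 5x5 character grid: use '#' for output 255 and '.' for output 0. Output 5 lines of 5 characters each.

(0,0): OLD=170 → NEW=255, ERR=-85
(0,1): OLD=1149/16 → NEW=0, ERR=1149/16
(0,2): OLD=44907/256 → NEW=255, ERR=-20373/256
(0,3): OLD=307949/4096 → NEW=0, ERR=307949/4096
(0,4): OLD=12772475/65536 → NEW=255, ERR=-3939205/65536
(1,0): OLD=32487/256 → NEW=0, ERR=32487/256
(1,1): OLD=441809/2048 → NEW=255, ERR=-80431/2048
(1,2): OLD=9144485/65536 → NEW=255, ERR=-7567195/65536
(1,3): OLD=18542529/262144 → NEW=0, ERR=18542529/262144
(1,4): OLD=544678691/4194304 → NEW=255, ERR=-524868829/4194304
(2,0): OLD=7021963/32768 → NEW=255, ERR=-1333877/32768
(2,1): OLD=133378345/1048576 → NEW=0, ERR=133378345/1048576
(2,2): OLD=2506091195/16777216 → NEW=255, ERR=-1772098885/16777216
(2,3): OLD=19653027585/268435456 → NEW=0, ERR=19653027585/268435456
(2,4): OLD=757399863495/4294967296 → NEW=255, ERR=-337816796985/4294967296
(3,0): OLD=2753628763/16777216 → NEW=255, ERR=-1524561317/16777216
(3,1): OLD=16461118911/134217728 → NEW=0, ERR=16461118911/134217728
(3,2): OLD=933410969829/4294967296 → NEW=255, ERR=-161805690651/4294967296
(3,3): OLD=1142872152957/8589934592 → NEW=255, ERR=-1047561168003/8589934592
(3,4): OLD=4761207711825/137438953472 → NEW=0, ERR=4761207711825/137438953472
(4,0): OLD=280458680181/2147483648 → NEW=255, ERR=-267149650059/2147483648
(4,1): OLD=9631570724213/68719476736 → NEW=255, ERR=-7891895843467/68719476736
(4,2): OLD=45940782399355/1099511627776 → NEW=0, ERR=45940782399355/1099511627776
(4,3): OLD=2222083475857781/17592186044416 → NEW=0, ERR=2222083475857781/17592186044416
(4,4): OLD=49951874223070387/281474976710656 → NEW=255, ERR=-21824244838146893/281474976710656
Row 0: #.#.#
Row 1: .##.#
Row 2: #.#.#
Row 3: #.##.
Row 4: ##..#

Answer: #.#.#
.##.#
#.#.#
#.##.
##..#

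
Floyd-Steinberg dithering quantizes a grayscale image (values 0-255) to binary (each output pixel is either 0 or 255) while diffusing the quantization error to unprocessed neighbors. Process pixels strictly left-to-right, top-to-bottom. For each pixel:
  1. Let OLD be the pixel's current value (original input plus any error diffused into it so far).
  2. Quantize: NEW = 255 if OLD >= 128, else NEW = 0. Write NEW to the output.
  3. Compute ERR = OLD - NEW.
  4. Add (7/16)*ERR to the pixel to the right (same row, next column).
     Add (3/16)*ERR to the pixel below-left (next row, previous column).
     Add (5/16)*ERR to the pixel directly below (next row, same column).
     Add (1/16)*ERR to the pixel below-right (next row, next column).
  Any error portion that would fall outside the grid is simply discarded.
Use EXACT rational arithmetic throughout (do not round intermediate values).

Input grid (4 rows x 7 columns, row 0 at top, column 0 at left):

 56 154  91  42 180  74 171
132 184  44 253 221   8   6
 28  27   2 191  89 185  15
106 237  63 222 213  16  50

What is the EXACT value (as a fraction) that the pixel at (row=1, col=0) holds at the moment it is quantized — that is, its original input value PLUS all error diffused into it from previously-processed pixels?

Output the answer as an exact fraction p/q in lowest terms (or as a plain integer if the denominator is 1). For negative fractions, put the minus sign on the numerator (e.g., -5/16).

Answer: 4325/32

Derivation:
(0,0): OLD=56 → NEW=0, ERR=56
(0,1): OLD=357/2 → NEW=255, ERR=-153/2
(0,2): OLD=1841/32 → NEW=0, ERR=1841/32
(0,3): OLD=34391/512 → NEW=0, ERR=34391/512
(0,4): OLD=1715297/8192 → NEW=255, ERR=-373663/8192
(0,5): OLD=7083687/131072 → NEW=0, ERR=7083687/131072
(0,6): OLD=408198801/2097152 → NEW=255, ERR=-126574959/2097152
(1,0): OLD=4325/32 → NEW=255, ERR=-3835/32
Target (1,0): original=132, with diffused error = 4325/32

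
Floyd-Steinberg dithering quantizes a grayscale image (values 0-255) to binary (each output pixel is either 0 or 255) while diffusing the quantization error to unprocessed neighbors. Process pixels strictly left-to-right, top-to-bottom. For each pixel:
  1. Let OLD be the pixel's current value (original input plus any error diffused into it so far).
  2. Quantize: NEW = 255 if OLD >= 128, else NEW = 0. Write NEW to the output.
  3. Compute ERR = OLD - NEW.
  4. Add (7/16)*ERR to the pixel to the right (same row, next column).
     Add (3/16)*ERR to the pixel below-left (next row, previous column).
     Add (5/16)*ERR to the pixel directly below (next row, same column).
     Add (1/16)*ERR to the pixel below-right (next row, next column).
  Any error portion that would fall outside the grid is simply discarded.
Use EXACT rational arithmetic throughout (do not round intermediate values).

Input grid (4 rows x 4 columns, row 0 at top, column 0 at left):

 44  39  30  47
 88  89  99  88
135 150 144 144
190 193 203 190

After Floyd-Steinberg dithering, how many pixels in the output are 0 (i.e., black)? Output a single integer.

(0,0): OLD=44 → NEW=0, ERR=44
(0,1): OLD=233/4 → NEW=0, ERR=233/4
(0,2): OLD=3551/64 → NEW=0, ERR=3551/64
(0,3): OLD=72985/1024 → NEW=0, ERR=72985/1024
(1,0): OLD=7211/64 → NEW=0, ERR=7211/64
(1,1): OLD=86861/512 → NEW=255, ERR=-43699/512
(1,2): OLD=1572913/16384 → NEW=0, ERR=1572913/16384
(1,3): OLD=40826919/262144 → NEW=255, ERR=-26019801/262144
(2,0): OLD=1263263/8192 → NEW=255, ERR=-825697/8192
(2,1): OLD=27334757/262144 → NEW=0, ERR=27334757/262144
(2,2): OLD=102590353/524288 → NEW=255, ERR=-31103087/524288
(2,3): OLD=780373149/8388608 → NEW=0, ERR=780373149/8388608
(3,0): OLD=746810511/4194304 → NEW=255, ERR=-322737009/4194304
(3,1): OLD=11710401297/67108864 → NEW=255, ERR=-5402359023/67108864
(3,2): OLD=185973754799/1073741824 → NEW=255, ERR=-87830410321/1073741824
(3,3): OLD=3085101965897/17179869184 → NEW=255, ERR=-1295764676023/17179869184
Output grid:
  Row 0: ....  (4 black, running=4)
  Row 1: .#.#  (2 black, running=6)
  Row 2: #.#.  (2 black, running=8)
  Row 3: ####  (0 black, running=8)

Answer: 8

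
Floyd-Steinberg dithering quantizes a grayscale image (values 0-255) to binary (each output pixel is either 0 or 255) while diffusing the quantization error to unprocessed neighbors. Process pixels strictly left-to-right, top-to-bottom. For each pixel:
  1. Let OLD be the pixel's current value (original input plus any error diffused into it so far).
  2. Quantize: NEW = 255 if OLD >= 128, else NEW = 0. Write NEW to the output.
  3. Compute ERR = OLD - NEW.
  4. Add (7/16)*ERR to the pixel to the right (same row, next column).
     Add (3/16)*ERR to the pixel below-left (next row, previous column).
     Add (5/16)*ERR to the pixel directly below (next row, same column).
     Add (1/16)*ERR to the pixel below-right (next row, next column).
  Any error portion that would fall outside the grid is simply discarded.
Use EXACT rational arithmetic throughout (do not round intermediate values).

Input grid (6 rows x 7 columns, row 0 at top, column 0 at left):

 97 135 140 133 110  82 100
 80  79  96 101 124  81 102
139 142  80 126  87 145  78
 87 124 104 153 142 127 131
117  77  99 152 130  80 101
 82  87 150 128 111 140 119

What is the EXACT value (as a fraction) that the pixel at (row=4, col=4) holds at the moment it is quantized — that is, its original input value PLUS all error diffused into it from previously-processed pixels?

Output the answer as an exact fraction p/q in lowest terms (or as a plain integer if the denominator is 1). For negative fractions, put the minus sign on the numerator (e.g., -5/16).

(0,0): OLD=97 → NEW=0, ERR=97
(0,1): OLD=2839/16 → NEW=255, ERR=-1241/16
(0,2): OLD=27153/256 → NEW=0, ERR=27153/256
(0,3): OLD=734839/4096 → NEW=255, ERR=-309641/4096
(0,4): OLD=5041473/65536 → NEW=0, ERR=5041473/65536
(0,5): OLD=121273543/1048576 → NEW=0, ERR=121273543/1048576
(0,6): OLD=2526636401/16777216 → NEW=255, ERR=-1751553679/16777216
(1,0): OLD=24517/256 → NEW=0, ERR=24517/256
(1,1): OLD=251107/2048 → NEW=0, ERR=251107/2048
(1,2): OLD=10732575/65536 → NEW=255, ERR=-5979105/65536
(1,3): OLD=15339187/262144 → NEW=0, ERR=15339187/262144
(1,4): OLD=3197742393/16777216 → NEW=255, ERR=-1080447687/16777216
(1,5): OLD=9958988809/134217728 → NEW=0, ERR=9958988809/134217728
(1,6): OLD=234217120103/2147483648 → NEW=0, ERR=234217120103/2147483648
(2,0): OLD=6288753/32768 → NEW=255, ERR=-2067087/32768
(2,1): OLD=148474731/1048576 → NEW=255, ERR=-118912149/1048576
(2,2): OLD=344100865/16777216 → NEW=0, ERR=344100865/16777216
(2,3): OLD=18184059705/134217728 → NEW=255, ERR=-16041460935/134217728
(2,4): OLD=34526786761/1073741824 → NEW=0, ERR=34526786761/1073741824
(2,5): OLD=6826610239107/34359738368 → NEW=255, ERR=-1935123044733/34359738368
(2,6): OLD=50621962913477/549755813888 → NEW=0, ERR=50621962913477/549755813888
(3,0): OLD=772147425/16777216 → NEW=0, ERR=772147425/16777216
(3,1): OLD=14576005325/134217728 → NEW=0, ERR=14576005325/134217728
(3,2): OLD=137894616695/1073741824 → NEW=255, ERR=-135909548425/1073741824
(3,3): OLD=290274381105/4294967296 → NEW=0, ERR=290274381105/4294967296
(3,4): OLD=89932993662177/549755813888 → NEW=255, ERR=-50254738879263/549755813888
(3,5): OLD=390027200824499/4398046511104 → NEW=0, ERR=390027200824499/4398046511104
(3,6): OLD=13725678659858733/70368744177664 → NEW=255, ERR=-4218351105445587/70368744177664
(4,0): OLD=325869499791/2147483648 → NEW=255, ERR=-221738830449/2147483648
(4,1): OLD=1542986047043/34359738368 → NEW=0, ERR=1542986047043/34359738368
(4,2): OLD=54179242665933/549755813888 → NEW=0, ERR=54179242665933/549755813888
(4,3): OLD=840843268256479/4398046511104 → NEW=255, ERR=-280658592075041/4398046511104
(4,4): OLD=3320229806062765/35184372088832 → NEW=0, ERR=3320229806062765/35184372088832
Target (4,4): original=130, with diffused error = 3320229806062765/35184372088832

Answer: 3320229806062765/35184372088832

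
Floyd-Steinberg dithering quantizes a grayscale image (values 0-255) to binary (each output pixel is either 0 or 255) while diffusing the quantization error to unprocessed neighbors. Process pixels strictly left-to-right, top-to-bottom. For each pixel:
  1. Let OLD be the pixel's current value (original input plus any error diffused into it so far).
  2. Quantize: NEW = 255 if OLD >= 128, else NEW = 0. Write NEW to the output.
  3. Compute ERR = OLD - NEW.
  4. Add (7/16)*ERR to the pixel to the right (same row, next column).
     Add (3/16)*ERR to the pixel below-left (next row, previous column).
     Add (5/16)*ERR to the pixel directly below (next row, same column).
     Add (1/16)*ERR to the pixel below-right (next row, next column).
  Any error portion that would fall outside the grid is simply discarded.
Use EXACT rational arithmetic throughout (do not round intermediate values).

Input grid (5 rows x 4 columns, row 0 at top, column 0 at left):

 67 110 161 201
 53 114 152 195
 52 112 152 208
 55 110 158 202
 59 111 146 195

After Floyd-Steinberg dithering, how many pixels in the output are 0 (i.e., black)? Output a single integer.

(0,0): OLD=67 → NEW=0, ERR=67
(0,1): OLD=2229/16 → NEW=255, ERR=-1851/16
(0,2): OLD=28259/256 → NEW=0, ERR=28259/256
(0,3): OLD=1021109/4096 → NEW=255, ERR=-23371/4096
(1,0): OLD=13375/256 → NEW=0, ERR=13375/256
(1,1): OLD=257209/2048 → NEW=0, ERR=257209/2048
(1,2): OLD=15279149/65536 → NEW=255, ERR=-1432531/65536
(1,3): OLD=199809227/1048576 → NEW=255, ERR=-67577653/1048576
(2,0): OLD=3010563/32768 → NEW=0, ERR=3010563/32768
(2,1): OLD=199868241/1048576 → NEW=255, ERR=-67518639/1048576
(2,2): OLD=236482741/2097152 → NEW=0, ERR=236482741/2097152
(2,3): OLD=7913083521/33554432 → NEW=255, ERR=-643296639/33554432
(3,0): OLD=1201881043/16777216 → NEW=0, ERR=1201881043/16777216
(3,1): OLD=39756570381/268435456 → NEW=255, ERR=-28694470899/268435456
(3,2): OLD=596368599795/4294967296 → NEW=255, ERR=-498848060685/4294967296
(3,3): OLD=10462004680485/68719476736 → NEW=255, ERR=-7061461887195/68719476736
(4,0): OLD=263470141207/4294967296 → NEW=0, ERR=263470141207/4294967296
(4,1): OLD=2993866299589/34359738368 → NEW=0, ERR=2993866299589/34359738368
(4,2): OLD=134004810783013/1099511627776 → NEW=0, ERR=134004810783013/1099511627776
(4,3): OLD=3675887899631251/17592186044416 → NEW=255, ERR=-810119541694829/17592186044416
Output grid:
  Row 0: .#.#  (2 black, running=2)
  Row 1: ..##  (2 black, running=4)
  Row 2: .#.#  (2 black, running=6)
  Row 3: .###  (1 black, running=7)
  Row 4: ...#  (3 black, running=10)

Answer: 10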